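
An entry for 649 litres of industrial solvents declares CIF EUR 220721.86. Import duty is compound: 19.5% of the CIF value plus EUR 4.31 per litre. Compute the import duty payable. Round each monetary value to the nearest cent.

Import duty: EUR 45837.95

Ad valorem component: 220721.86 × 19.5% = 43040.76
Specific component: 649 × 4.31 = 2797.19
Import duty = 43040.76 + 2797.19 = 45837.95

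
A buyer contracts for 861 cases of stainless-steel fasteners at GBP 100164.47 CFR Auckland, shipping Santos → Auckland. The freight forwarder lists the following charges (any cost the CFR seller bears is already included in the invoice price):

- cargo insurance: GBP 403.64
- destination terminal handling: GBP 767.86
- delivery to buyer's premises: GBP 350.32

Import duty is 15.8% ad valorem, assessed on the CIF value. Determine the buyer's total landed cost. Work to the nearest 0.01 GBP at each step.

Total landed cost: GBP 117576.05

CFR: the seller pays costs through ocean freight to the destination port, but not insurance.
CIF value = CFR price + insurance = 100164.47 + 403.64 = 100568.11
Import duty = 100568.11 × 15.8% = 15889.76
Buyer bears: insurance 403.64 + destination terminal 767.86 + delivery 350.32 + duty 15889.76 = 17411.58
Landed cost = invoice 100164.47 + 17411.58 = 117576.05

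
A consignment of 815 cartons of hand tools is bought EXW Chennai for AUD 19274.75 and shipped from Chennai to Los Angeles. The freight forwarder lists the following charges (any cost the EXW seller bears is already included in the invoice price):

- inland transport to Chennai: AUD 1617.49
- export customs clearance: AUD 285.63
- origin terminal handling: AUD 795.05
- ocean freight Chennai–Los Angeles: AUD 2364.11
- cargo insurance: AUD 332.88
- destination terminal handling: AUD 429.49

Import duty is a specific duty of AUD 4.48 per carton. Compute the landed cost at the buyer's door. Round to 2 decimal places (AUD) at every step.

Total landed cost: AUD 28750.60

EXW: the seller makes goods available at their premises; the buyer bears all onward costs.
CIF value = EXW price + inland to port + export clearance + origin terminal + freight + insurance = 19274.75 + 1617.49 + 285.63 + 795.05 + 2364.11 + 332.88 = 24669.91
Import duty = 815 × 4.48 = 3651.20
Buyer bears: inland to port 1617.49 + export clearance 285.63 + origin terminal 795.05 + freight 2364.11 + insurance 332.88 + destination terminal 429.49 + duty 3651.20 = 9475.85
Landed cost = invoice 19274.75 + 9475.85 = 28750.60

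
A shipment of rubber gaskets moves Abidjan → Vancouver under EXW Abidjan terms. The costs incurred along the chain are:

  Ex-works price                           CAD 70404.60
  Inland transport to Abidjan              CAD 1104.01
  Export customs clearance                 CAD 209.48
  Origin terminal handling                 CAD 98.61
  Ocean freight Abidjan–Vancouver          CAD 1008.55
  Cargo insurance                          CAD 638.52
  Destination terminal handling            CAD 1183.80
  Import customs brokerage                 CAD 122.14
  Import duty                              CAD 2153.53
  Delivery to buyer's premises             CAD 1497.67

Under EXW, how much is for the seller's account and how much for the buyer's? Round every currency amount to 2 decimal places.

Seller: CAD 70404.60; buyer: CAD 8016.31

EXW: the seller makes goods available at their premises; the buyer bears all onward costs.
Seller's account: goods 70404.60 = 70404.60
Buyer's account: inland to port 1104.01 + export clearance 209.48 + origin terminal 98.61 + freight 1008.55 + insurance 638.52 + destination terminal 1183.80 + brokerage 122.14 + duty 2153.53 + delivery 1497.67 = 8016.31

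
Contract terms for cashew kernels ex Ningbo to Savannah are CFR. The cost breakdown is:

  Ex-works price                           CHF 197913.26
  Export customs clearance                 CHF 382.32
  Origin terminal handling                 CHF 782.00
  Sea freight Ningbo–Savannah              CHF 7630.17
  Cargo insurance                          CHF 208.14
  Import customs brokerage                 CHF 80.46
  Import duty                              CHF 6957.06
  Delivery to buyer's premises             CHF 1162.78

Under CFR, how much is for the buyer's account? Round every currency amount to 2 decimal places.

CFR: the seller pays costs through ocean freight to the destination port, but not insurance.
Seller's account: goods 197913.26 + export clearance 382.32 + origin terminal 782.00 + freight 7630.17 = 206707.75
Buyer's account: insurance 208.14 + brokerage 80.46 + duty 6957.06 + delivery 1162.78 = 8408.44

Buyer's account: CHF 8408.44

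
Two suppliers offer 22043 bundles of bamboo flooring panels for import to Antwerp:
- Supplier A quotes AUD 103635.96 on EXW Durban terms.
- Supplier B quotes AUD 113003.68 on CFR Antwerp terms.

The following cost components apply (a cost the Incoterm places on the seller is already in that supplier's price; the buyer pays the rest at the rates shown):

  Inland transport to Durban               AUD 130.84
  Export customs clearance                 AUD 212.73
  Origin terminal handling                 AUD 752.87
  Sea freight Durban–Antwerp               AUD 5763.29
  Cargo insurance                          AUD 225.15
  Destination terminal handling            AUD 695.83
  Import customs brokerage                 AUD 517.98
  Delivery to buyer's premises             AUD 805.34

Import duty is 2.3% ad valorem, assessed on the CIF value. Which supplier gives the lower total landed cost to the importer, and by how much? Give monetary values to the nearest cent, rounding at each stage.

Supplier A (EXW):
CIF value = EXW price + inland to port + export clearance + origin terminal + freight + insurance = 103635.96 + 130.84 + 212.73 + 752.87 + 5763.29 + 225.15 = 110720.84
Import duty = 110720.84 × 2.3% = 2546.58
Buyer bears (A): 130.84 + 212.73 + 752.87 + 5763.29 + 225.15 + 695.83 + 517.98 + 805.34 = 9104.03
Landed cost (A) = invoice 103635.96 + 9104.03 + duty 2546.58 = 115286.57
Supplier B (CFR):
CIF value = CFR price + insurance = 113003.68 + 225.15 = 113228.83
Import duty = 113228.83 × 2.3% = 2604.26
Buyer bears (B): 225.15 + 695.83 + 517.98 + 805.34 = 2244.30
Landed cost (B) = invoice 113003.68 + 2244.30 + duty 2604.26 = 117852.24
Difference = |115286.57 − 117852.24| = 2565.67

Supplier A is cheaper by AUD 2565.67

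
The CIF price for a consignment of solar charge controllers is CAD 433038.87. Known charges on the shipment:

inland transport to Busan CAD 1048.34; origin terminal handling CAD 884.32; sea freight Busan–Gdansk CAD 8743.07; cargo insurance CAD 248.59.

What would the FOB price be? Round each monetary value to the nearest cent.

Not relevant to the conversion: origin terminal, inland to port — on the seller under both CIF and FOB; already in the CIF price and stays in the FOB price.
From CIF to FOB, the seller no longer bears: freight, insurance.
FOB price = 433038.87 − 8743.07 − 248.59 = 424047.21

FOB price: CAD 424047.21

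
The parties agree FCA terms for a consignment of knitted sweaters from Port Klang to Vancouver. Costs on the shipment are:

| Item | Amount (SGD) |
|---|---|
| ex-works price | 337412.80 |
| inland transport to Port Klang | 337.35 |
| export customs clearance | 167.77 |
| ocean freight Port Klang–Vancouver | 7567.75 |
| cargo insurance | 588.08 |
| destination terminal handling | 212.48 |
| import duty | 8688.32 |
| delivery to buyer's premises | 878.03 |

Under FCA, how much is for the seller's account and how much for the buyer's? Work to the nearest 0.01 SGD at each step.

Seller: SGD 337917.92; buyer: SGD 17934.66

FCA: the seller delivers export-cleared goods to the carrier; the buyer bears costs from that point.
Seller's account: goods 337412.80 + inland to port 337.35 + export clearance 167.77 = 337917.92
Buyer's account: freight 7567.75 + insurance 588.08 + destination terminal 212.48 + duty 8688.32 + delivery 878.03 = 17934.66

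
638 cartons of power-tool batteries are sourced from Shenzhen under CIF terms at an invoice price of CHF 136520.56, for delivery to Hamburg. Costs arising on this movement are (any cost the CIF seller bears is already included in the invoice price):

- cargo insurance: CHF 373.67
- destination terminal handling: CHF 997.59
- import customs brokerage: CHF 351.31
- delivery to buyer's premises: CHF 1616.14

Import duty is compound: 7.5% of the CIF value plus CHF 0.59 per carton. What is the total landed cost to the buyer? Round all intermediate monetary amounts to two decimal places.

CIF: the seller pays costs through ocean freight and marine insurance to the destination port.
Already in the invoice (seller's account under CIF): insurance — exclude.
The CIF price already equals the CIF value: 136520.56
Ad valorem component: 136520.56 × 7.5% = 10239.04
Specific component: 638 × 0.59 = 376.42
Import duty = 10239.04 + 376.42 = 10615.46
Buyer bears: destination terminal 997.59 + brokerage 351.31 + delivery 1616.14 + duty 10615.46 = 13580.50
Landed cost = invoice 136520.56 + 13580.50 = 150101.06

Total landed cost: CHF 150101.06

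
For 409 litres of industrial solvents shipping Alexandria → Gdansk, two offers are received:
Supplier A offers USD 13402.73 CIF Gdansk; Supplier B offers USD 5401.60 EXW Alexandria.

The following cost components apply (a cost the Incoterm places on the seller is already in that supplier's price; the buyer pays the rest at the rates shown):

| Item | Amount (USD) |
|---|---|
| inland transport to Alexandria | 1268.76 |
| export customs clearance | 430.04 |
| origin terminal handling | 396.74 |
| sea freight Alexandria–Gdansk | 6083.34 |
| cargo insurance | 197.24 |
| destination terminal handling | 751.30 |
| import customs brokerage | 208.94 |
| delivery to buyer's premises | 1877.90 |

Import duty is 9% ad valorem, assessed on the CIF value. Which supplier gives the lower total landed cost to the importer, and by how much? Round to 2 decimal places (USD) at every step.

Supplier A is cheaper by USD 408.73

Supplier A (CIF):
The CIF price already equals the CIF value: 13402.73
Import duty = 13402.73 × 9% = 1206.25
Buyer bears (A): 751.30 + 208.94 + 1877.90 = 2838.14
Landed cost (A) = invoice 13402.73 + 2838.14 + duty 1206.25 = 17447.12
Supplier B (EXW):
CIF value = EXW price + inland to port + export clearance + origin terminal + freight + insurance = 5401.60 + 1268.76 + 430.04 + 396.74 + 6083.34 + 197.24 = 13777.72
Import duty = 13777.72 × 9% = 1239.99
Buyer bears (B): 1268.76 + 430.04 + 396.74 + 6083.34 + 197.24 + 751.30 + 208.94 + 1877.90 = 11214.26
Landed cost (B) = invoice 5401.60 + 11214.26 + duty 1239.99 = 17855.85
Difference = |17447.12 − 17855.85| = 408.73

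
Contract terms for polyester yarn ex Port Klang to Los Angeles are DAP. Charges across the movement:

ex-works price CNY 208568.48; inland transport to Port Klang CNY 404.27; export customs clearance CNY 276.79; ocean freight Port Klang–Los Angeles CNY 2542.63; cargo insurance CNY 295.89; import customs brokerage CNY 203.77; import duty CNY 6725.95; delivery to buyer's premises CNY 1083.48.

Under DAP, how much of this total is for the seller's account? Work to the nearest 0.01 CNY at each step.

DAP: the seller bears all costs to the named destination except import duty and clearance.
Seller's account: goods 208568.48 + inland to port 404.27 + export clearance 276.79 + freight 2542.63 + insurance 295.89 + delivery 1083.48 = 213171.54
Buyer's account: brokerage 203.77 + duty 6725.95 = 6929.72

Seller's account: CNY 213171.54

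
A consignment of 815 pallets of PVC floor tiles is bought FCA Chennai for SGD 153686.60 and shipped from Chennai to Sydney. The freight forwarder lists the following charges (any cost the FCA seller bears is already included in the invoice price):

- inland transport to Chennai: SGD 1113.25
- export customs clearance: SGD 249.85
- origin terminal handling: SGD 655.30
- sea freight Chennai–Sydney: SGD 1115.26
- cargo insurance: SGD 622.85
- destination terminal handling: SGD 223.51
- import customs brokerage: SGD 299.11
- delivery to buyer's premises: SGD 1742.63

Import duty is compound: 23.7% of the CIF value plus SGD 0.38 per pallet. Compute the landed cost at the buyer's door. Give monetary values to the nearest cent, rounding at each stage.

FCA: the seller delivers export-cleared goods to the carrier; the buyer bears costs from that point.
Already in the invoice (seller's account under FCA): inland to port, export clearance — exclude.
CIF value = FCA price + origin terminal + freight + insurance = 153686.60 + 655.30 + 1115.26 + 622.85 = 156080.01
Ad valorem component: 156080.01 × 23.7% = 36990.96
Specific component: 815 × 0.38 = 309.70
Import duty = 36990.96 + 309.70 = 37300.66
Buyer bears: origin terminal 655.30 + freight 1115.26 + insurance 622.85 + destination terminal 223.51 + brokerage 299.11 + delivery 1742.63 + duty 37300.66 = 41959.32
Landed cost = invoice 153686.60 + 41959.32 = 195645.92

Total landed cost: SGD 195645.92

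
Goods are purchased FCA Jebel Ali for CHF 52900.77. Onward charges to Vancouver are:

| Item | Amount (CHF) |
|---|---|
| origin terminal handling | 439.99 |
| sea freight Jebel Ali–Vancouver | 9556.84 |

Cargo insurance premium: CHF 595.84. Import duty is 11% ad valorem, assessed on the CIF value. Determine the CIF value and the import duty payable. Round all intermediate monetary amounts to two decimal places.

CIF = FCA price + pre-shipment costs + freight + insurance
CIF = 52900.77 + 439.99 + 9556.84 + 595.84 = 63493.44
Import duty = 63493.44 × 11% = 6984.28

CIF value: CHF 63493.44; import duty: CHF 6984.28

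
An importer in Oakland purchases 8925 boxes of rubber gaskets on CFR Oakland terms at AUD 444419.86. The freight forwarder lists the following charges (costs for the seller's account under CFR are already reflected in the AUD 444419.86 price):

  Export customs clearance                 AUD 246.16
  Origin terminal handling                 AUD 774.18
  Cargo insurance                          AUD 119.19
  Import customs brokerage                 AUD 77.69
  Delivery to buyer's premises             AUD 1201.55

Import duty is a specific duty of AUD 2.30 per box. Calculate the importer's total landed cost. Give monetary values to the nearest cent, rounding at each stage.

CFR: the seller pays costs through ocean freight to the destination port, but not insurance.
Already in the invoice (seller's account under CFR): export clearance, origin terminal — exclude.
CIF value = CFR price + insurance = 444419.86 + 119.19 = 444539.05
Import duty = 8925 × 2.30 = 20527.50
Buyer bears: insurance 119.19 + brokerage 77.69 + delivery 1201.55 + duty 20527.50 = 21925.93
Landed cost = invoice 444419.86 + 21925.93 = 466345.79

Total landed cost: AUD 466345.79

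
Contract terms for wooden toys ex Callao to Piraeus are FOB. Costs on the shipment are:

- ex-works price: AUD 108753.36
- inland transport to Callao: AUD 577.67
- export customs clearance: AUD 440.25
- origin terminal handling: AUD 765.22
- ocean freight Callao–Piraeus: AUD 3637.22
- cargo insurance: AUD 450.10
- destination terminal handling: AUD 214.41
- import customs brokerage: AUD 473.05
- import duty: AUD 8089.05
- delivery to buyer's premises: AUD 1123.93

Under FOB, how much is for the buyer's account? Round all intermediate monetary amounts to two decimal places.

FOB: the seller bears costs until goods are on board at the origin port; the buyer bears freight, insurance and all costs thereafter.
Seller's account: goods 108753.36 + inland to port 577.67 + export clearance 440.25 + origin terminal 765.22 = 110536.50
Buyer's account: freight 3637.22 + insurance 450.10 + destination terminal 214.41 + brokerage 473.05 + duty 8089.05 + delivery 1123.93 = 13987.76

Buyer's account: AUD 13987.76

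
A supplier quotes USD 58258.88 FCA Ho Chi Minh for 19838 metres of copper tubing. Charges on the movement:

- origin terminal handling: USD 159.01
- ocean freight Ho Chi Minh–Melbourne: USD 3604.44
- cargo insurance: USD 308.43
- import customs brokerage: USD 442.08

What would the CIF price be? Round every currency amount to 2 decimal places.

Not relevant to the conversion: brokerage — on the buyer under both terms; not part of either seller's price.
From FCA to CIF, the seller additionally bears: origin terminal, freight, insurance.
CIF price = 58258.88 + 159.01 + 3604.44 + 308.43 = 62330.76

CIF price: USD 62330.76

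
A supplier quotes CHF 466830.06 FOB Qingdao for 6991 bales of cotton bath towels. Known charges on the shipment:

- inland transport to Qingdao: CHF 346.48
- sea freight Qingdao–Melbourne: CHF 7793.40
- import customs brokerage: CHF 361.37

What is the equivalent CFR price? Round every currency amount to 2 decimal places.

Not relevant to the conversion: inland to port — on the seller under both FOB and CFR; already in the FOB price and stays in the CFR price. brokerage — on the buyer under both terms; not part of either seller's price.
From FOB to CFR, the seller additionally bears: freight.
CFR price = 466830.06 + 7793.40 = 474623.46

CFR price: CHF 474623.46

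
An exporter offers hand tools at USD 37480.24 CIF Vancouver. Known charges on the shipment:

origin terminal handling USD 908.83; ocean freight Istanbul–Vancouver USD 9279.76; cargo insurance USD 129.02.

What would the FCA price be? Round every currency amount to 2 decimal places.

From CIF to FCA, the seller no longer bears: origin terminal, freight, insurance.
FCA price = 37480.24 − 908.83 − 9279.76 − 129.02 = 27162.63

FCA price: USD 27162.63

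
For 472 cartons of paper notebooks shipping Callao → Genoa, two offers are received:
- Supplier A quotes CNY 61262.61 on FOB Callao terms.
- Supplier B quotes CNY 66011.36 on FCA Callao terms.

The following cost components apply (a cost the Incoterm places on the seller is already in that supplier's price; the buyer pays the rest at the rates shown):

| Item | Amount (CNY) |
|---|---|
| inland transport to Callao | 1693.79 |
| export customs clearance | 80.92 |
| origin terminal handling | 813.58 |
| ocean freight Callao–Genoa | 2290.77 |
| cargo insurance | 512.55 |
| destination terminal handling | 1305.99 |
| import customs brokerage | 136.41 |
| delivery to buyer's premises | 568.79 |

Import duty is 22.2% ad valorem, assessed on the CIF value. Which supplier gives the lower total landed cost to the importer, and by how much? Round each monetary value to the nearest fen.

Supplier A is cheaper by CNY 6797.16

Supplier A (FOB):
CIF value = FOB price + freight + insurance = 61262.61 + 2290.77 + 512.55 = 64065.93
Import duty = 64065.93 × 22.2% = 14222.64
Buyer bears (A): 2290.77 + 512.55 + 1305.99 + 136.41 + 568.79 = 4814.51
Landed cost (A) = invoice 61262.61 + 4814.51 + duty 14222.64 = 80299.76
Supplier B (FCA):
CIF value = FCA price + origin terminal + freight + insurance = 66011.36 + 813.58 + 2290.77 + 512.55 = 69628.26
Import duty = 69628.26 × 22.2% = 15457.47
Buyer bears (B): 813.58 + 2290.77 + 512.55 + 1305.99 + 136.41 + 568.79 = 5628.09
Landed cost (B) = invoice 66011.36 + 5628.09 + duty 15457.47 = 87096.92
Difference = |80299.76 − 87096.92| = 6797.16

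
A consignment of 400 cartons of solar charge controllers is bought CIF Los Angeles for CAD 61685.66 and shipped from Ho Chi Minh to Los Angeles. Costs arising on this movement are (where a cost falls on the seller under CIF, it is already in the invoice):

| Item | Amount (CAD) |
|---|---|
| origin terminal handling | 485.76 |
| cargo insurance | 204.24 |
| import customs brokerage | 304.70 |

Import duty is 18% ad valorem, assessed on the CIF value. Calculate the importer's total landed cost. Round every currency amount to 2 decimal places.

CIF: the seller pays costs through ocean freight and marine insurance to the destination port.
Already in the invoice (seller's account under CIF): origin terminal, insurance — exclude.
The CIF price already equals the CIF value: 61685.66
Import duty = 61685.66 × 18% = 11103.42
Buyer bears: brokerage 304.70 + duty 11103.42 = 11408.12
Landed cost = invoice 61685.66 + 11408.12 = 73093.78

Total landed cost: CAD 73093.78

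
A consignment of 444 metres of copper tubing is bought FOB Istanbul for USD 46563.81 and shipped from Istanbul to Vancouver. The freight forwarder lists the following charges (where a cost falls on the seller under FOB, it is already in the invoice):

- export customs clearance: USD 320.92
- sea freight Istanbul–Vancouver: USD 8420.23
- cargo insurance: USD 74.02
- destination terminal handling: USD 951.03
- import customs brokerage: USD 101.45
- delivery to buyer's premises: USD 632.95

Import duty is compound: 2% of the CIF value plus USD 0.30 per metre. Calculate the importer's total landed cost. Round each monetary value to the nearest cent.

FOB: the seller bears costs until goods are on board at the origin port; the buyer bears freight, insurance and all costs thereafter.
Already in the invoice (seller's account under FOB): export clearance — exclude.
CIF value = FOB price + freight + insurance = 46563.81 + 8420.23 + 74.02 = 55058.06
Ad valorem component: 55058.06 × 2% = 1101.16
Specific component: 444 × 0.30 = 133.20
Import duty = 1101.16 + 133.20 = 1234.36
Buyer bears: freight 8420.23 + insurance 74.02 + destination terminal 951.03 + brokerage 101.45 + delivery 632.95 + duty 1234.36 = 11414.04
Landed cost = invoice 46563.81 + 11414.04 = 57977.85

Total landed cost: USD 57977.85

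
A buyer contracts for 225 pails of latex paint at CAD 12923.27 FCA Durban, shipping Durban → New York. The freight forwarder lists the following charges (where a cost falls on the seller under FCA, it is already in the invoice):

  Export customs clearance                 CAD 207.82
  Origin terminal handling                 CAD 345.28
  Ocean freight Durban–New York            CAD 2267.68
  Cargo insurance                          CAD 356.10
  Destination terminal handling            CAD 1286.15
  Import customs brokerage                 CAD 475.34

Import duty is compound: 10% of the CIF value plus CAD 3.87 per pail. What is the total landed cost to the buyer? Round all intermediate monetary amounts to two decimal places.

Total landed cost: CAD 20113.80

FCA: the seller delivers export-cleared goods to the carrier; the buyer bears costs from that point.
Already in the invoice (seller's account under FCA): export clearance — exclude.
CIF value = FCA price + origin terminal + freight + insurance = 12923.27 + 345.28 + 2267.68 + 356.10 = 15892.33
Ad valorem component: 15892.33 × 10% = 1589.23
Specific component: 225 × 3.87 = 870.75
Import duty = 1589.23 + 870.75 = 2459.98
Buyer bears: origin terminal 345.28 + freight 2267.68 + insurance 356.10 + destination terminal 1286.15 + brokerage 475.34 + duty 2459.98 = 7190.53
Landed cost = invoice 12923.27 + 7190.53 = 20113.80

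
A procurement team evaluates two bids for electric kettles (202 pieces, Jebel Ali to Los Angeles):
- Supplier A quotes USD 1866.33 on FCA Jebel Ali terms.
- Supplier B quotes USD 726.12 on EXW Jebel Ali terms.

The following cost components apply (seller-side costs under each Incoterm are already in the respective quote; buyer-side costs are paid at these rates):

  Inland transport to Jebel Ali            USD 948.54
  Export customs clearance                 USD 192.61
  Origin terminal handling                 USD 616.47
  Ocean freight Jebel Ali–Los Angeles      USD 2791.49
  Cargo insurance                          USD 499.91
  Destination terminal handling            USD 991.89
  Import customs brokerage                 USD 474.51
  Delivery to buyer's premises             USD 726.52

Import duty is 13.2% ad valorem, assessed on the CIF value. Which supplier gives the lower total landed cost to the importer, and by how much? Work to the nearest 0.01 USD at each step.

Supplier A (FCA):
CIF value = FCA price + origin terminal + freight + insurance = 1866.33 + 616.47 + 2791.49 + 499.91 = 5774.20
Import duty = 5774.20 × 13.2% = 762.19
Buyer bears (A): 616.47 + 2791.49 + 499.91 + 991.89 + 474.51 + 726.52 = 6100.79
Landed cost (A) = invoice 1866.33 + 6100.79 + duty 762.19 = 8729.31
Supplier B (EXW):
CIF value = EXW price + inland to port + export clearance + origin terminal + freight + insurance = 726.12 + 948.54 + 192.61 + 616.47 + 2791.49 + 499.91 = 5775.14
Import duty = 5775.14 × 13.2% = 762.32
Buyer bears (B): 948.54 + 192.61 + 616.47 + 2791.49 + 499.91 + 991.89 + 474.51 + 726.52 = 7241.94
Landed cost (B) = invoice 726.12 + 7241.94 + duty 762.32 = 8730.38
Difference = |8729.31 − 8730.38| = 1.07

Supplier A is cheaper by USD 1.07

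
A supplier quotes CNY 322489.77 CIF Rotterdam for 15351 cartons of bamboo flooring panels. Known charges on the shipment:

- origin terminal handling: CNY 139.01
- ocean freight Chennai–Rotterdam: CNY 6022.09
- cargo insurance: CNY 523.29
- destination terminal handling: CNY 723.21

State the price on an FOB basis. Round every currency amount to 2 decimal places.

FOB price: CNY 315944.39

Not relevant to the conversion: origin terminal — on the seller under both CIF and FOB; already in the CIF price and stays in the FOB price. destination terminal — on the buyer under both terms; not part of either seller's price.
From CIF to FOB, the seller no longer bears: freight, insurance.
FOB price = 322489.77 − 6022.09 − 523.29 = 315944.39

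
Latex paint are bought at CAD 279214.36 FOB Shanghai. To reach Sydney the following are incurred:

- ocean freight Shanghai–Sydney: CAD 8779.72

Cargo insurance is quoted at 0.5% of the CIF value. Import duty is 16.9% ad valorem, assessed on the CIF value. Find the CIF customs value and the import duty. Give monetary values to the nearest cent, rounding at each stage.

CIF value: CAD 289441.29; import duty: CAD 48915.58

Let C be the CIF value. C = FOB price + freight + 0.5% × C
C − 0.5% × C = 279214.36 + 8779.72
0.995 × C = 287994.08
C = 287994.08 / 0.995 = 289441.29
Insurance premium = 0.5% × 289441.29 = 1447.21
Import duty = 289441.29 × 16.9% = 48915.58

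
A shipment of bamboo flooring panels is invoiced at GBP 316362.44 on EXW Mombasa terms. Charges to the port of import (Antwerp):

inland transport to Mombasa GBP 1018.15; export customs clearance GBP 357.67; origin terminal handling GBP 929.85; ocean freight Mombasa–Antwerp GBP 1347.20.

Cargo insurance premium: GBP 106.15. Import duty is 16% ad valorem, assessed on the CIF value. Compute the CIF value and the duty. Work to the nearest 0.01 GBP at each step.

CIF value: GBP 320121.46; import duty: GBP 51219.43

CIF = EXW price + pre-shipment costs + freight + insurance
CIF = 316362.44 + 1018.15 + 357.67 + 929.85 + 1347.20 + 106.15 = 320121.46
Import duty = 320121.46 × 16% = 51219.43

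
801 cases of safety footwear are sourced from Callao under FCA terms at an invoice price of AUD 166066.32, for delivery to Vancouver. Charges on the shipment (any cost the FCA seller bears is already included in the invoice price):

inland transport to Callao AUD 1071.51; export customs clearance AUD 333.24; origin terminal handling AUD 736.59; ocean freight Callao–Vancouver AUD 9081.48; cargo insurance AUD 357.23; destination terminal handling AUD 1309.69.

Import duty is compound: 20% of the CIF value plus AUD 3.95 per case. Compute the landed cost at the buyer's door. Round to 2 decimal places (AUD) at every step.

Total landed cost: AUD 215963.58

FCA: the seller delivers export-cleared goods to the carrier; the buyer bears costs from that point.
Already in the invoice (seller's account under FCA): inland to port, export clearance — exclude.
CIF value = FCA price + origin terminal + freight + insurance = 166066.32 + 736.59 + 9081.48 + 357.23 = 176241.62
Ad valorem component: 176241.62 × 20% = 35248.32
Specific component: 801 × 3.95 = 3163.95
Import duty = 35248.32 + 3163.95 = 38412.27
Buyer bears: origin terminal 736.59 + freight 9081.48 + insurance 357.23 + destination terminal 1309.69 + duty 38412.27 = 49897.26
Landed cost = invoice 166066.32 + 49897.26 = 215963.58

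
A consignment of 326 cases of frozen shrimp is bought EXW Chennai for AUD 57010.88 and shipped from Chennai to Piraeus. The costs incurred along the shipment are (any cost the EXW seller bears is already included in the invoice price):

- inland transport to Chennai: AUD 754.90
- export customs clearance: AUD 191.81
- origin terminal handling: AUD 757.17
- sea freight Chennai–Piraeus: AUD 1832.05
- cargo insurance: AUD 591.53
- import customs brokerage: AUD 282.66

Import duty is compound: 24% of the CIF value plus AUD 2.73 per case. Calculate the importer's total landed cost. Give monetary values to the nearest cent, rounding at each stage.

EXW: the seller makes goods available at their premises; the buyer bears all onward costs.
CIF value = EXW price + inland to port + export clearance + origin terminal + freight + insurance = 57010.88 + 754.90 + 191.81 + 757.17 + 1832.05 + 591.53 = 61138.34
Ad valorem component: 61138.34 × 24% = 14673.20
Specific component: 326 × 2.73 = 889.98
Import duty = 14673.20 + 889.98 = 15563.18
Buyer bears: inland to port 754.90 + export clearance 191.81 + origin terminal 757.17 + freight 1832.05 + insurance 591.53 + brokerage 282.66 + duty 15563.18 = 19973.30
Landed cost = invoice 57010.88 + 19973.30 = 76984.18

Total landed cost: AUD 76984.18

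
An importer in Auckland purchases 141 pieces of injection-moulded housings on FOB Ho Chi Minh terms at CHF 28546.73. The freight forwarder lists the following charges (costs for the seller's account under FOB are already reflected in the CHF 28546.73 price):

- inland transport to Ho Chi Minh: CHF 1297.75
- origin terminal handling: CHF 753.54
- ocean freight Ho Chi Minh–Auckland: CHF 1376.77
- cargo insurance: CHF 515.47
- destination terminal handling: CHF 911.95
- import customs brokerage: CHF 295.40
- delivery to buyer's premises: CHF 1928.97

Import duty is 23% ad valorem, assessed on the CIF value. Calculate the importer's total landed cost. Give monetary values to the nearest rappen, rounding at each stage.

Total landed cost: CHF 40576.25

FOB: the seller bears costs until goods are on board at the origin port; the buyer bears freight, insurance and all costs thereafter.
Already in the invoice (seller's account under FOB): inland to port, origin terminal — exclude.
CIF value = FOB price + freight + insurance = 28546.73 + 1376.77 + 515.47 = 30438.97
Import duty = 30438.97 × 23% = 7000.96
Buyer bears: freight 1376.77 + insurance 515.47 + destination terminal 911.95 + brokerage 295.40 + delivery 1928.97 + duty 7000.96 = 12029.52
Landed cost = invoice 28546.73 + 12029.52 = 40576.25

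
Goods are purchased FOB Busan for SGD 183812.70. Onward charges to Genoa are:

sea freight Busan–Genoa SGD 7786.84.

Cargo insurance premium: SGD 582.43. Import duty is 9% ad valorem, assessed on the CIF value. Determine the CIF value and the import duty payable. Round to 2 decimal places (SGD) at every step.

CIF value: SGD 192181.97; import duty: SGD 17296.38

CIF = FOB price + freight + insurance
CIF = 183812.70 + 7786.84 + 582.43 = 192181.97
Import duty = 192181.97 × 9% = 17296.38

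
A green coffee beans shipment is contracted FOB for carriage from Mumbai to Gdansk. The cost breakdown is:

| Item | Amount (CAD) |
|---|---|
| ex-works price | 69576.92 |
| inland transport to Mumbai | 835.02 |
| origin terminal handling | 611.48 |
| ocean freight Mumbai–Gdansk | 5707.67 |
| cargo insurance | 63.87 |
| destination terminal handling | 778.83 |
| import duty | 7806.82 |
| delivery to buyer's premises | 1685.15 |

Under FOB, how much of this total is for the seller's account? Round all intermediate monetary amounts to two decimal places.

Seller's account: CAD 71023.42

FOB: the seller bears costs until goods are on board at the origin port; the buyer bears freight, insurance and all costs thereafter.
Seller's account: goods 69576.92 + inland to port 835.02 + origin terminal 611.48 = 71023.42
Buyer's account: freight 5707.67 + insurance 63.87 + destination terminal 778.83 + duty 7806.82 + delivery 1685.15 = 16042.34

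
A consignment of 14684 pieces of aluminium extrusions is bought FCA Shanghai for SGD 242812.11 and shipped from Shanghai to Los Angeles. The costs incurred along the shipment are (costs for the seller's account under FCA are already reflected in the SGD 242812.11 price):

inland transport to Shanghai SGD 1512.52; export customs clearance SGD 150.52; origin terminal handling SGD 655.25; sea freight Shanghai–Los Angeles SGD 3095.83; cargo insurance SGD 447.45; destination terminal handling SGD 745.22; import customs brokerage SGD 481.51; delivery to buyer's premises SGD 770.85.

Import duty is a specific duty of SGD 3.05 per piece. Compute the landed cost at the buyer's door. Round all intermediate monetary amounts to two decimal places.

FCA: the seller delivers export-cleared goods to the carrier; the buyer bears costs from that point.
Already in the invoice (seller's account under FCA): inland to port, export clearance — exclude.
CIF value = FCA price + origin terminal + freight + insurance = 242812.11 + 655.25 + 3095.83 + 447.45 = 247010.64
Import duty = 14684 × 3.05 = 44786.20
Buyer bears: origin terminal 655.25 + freight 3095.83 + insurance 447.45 + destination terminal 745.22 + brokerage 481.51 + delivery 770.85 + duty 44786.20 = 50982.31
Landed cost = invoice 242812.11 + 50982.31 = 293794.42

Total landed cost: SGD 293794.42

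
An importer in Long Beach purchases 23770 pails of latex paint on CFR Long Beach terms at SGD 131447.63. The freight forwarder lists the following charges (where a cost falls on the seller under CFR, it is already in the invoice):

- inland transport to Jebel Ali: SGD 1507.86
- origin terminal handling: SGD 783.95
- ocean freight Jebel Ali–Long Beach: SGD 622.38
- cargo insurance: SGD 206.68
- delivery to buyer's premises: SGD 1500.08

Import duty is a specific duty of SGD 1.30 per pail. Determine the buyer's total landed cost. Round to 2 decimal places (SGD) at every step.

Total landed cost: SGD 164055.39

CFR: the seller pays costs through ocean freight to the destination port, but not insurance.
Already in the invoice (seller's account under CFR): inland to port, origin terminal, freight — exclude.
CIF value = CFR price + insurance = 131447.63 + 206.68 = 131654.31
Import duty = 23770 × 1.30 = 30901.00
Buyer bears: insurance 206.68 + delivery 1500.08 + duty 30901.00 = 32607.76
Landed cost = invoice 131447.63 + 32607.76 = 164055.39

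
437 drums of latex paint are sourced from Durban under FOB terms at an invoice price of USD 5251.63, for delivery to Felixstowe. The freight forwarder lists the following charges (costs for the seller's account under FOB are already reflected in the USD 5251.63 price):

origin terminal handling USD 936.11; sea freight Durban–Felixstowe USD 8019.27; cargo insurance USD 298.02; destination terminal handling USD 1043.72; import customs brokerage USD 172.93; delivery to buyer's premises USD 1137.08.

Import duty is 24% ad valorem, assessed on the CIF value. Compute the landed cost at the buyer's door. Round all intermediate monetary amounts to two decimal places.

FOB: the seller bears costs until goods are on board at the origin port; the buyer bears freight, insurance and all costs thereafter.
Already in the invoice (seller's account under FOB): origin terminal — exclude.
CIF value = FOB price + freight + insurance = 5251.63 + 8019.27 + 298.02 = 13568.92
Import duty = 13568.92 × 24% = 3256.54
Buyer bears: freight 8019.27 + insurance 298.02 + destination terminal 1043.72 + brokerage 172.93 + delivery 1137.08 + duty 3256.54 = 13927.56
Landed cost = invoice 5251.63 + 13927.56 = 19179.19

Total landed cost: USD 19179.19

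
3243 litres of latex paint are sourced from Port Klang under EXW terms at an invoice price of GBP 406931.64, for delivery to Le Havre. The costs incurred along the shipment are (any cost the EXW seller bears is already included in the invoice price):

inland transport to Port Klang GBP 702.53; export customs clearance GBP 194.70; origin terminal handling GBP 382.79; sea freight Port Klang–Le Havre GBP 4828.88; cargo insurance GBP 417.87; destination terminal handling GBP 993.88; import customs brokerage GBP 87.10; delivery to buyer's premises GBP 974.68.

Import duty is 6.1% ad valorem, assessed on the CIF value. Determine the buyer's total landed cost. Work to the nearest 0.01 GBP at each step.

Total landed cost: GBP 440735.03

EXW: the seller makes goods available at their premises; the buyer bears all onward costs.
CIF value = EXW price + inland to port + export clearance + origin terminal + freight + insurance = 406931.64 + 702.53 + 194.70 + 382.79 + 4828.88 + 417.87 = 413458.41
Import duty = 413458.41 × 6.1% = 25220.96
Buyer bears: inland to port 702.53 + export clearance 194.70 + origin terminal 382.79 + freight 4828.88 + insurance 417.87 + destination terminal 993.88 + brokerage 87.10 + delivery 974.68 + duty 25220.96 = 33803.39
Landed cost = invoice 406931.64 + 33803.39 = 440735.03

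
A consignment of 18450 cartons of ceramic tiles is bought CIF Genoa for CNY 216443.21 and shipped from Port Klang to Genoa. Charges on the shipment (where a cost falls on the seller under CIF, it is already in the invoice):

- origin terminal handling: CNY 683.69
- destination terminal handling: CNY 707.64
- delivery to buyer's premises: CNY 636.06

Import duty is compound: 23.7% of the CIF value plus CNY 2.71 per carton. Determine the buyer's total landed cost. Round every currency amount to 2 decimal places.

CIF: the seller pays costs through ocean freight and marine insurance to the destination port.
Already in the invoice (seller's account under CIF): origin terminal — exclude.
The CIF price already equals the CIF value: 216443.21
Ad valorem component: 216443.21 × 23.7% = 51297.04
Specific component: 18450 × 2.71 = 49999.50
Import duty = 51297.04 + 49999.50 = 101296.54
Buyer bears: destination terminal 707.64 + delivery 636.06 + duty 101296.54 = 102640.24
Landed cost = invoice 216443.21 + 102640.24 = 319083.45

Total landed cost: CNY 319083.45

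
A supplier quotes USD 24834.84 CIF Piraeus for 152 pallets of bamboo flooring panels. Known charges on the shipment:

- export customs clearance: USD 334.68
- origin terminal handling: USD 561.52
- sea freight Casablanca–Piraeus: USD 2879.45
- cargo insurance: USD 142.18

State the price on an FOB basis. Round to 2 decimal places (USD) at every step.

FOB price: USD 21813.21

Not relevant to the conversion: origin terminal, export clearance — on the seller under both CIF and FOB; already in the CIF price and stays in the FOB price.
From CIF to FOB, the seller no longer bears: freight, insurance.
FOB price = 24834.84 − 2879.45 − 142.18 = 21813.21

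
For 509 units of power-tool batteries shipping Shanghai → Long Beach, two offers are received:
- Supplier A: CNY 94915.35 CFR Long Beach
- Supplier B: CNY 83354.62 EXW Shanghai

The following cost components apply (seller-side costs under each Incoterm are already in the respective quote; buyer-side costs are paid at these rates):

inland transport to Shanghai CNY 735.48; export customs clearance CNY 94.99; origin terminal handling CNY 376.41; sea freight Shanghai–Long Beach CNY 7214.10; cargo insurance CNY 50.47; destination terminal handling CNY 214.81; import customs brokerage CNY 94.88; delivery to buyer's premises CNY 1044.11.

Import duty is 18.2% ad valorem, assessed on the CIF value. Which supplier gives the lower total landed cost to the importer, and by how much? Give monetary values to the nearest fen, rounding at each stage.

Supplier A (CFR):
CIF value = CFR price + insurance = 94915.35 + 50.47 = 94965.82
Import duty = 94965.82 × 18.2% = 17283.78
Buyer bears (A): 50.47 + 214.81 + 94.88 + 1044.11 = 1404.27
Landed cost (A) = invoice 94915.35 + 1404.27 + duty 17283.78 = 113603.40
Supplier B (EXW):
CIF value = EXW price + inland to port + export clearance + origin terminal + freight + insurance = 83354.62 + 735.48 + 94.99 + 376.41 + 7214.10 + 50.47 = 91826.07
Import duty = 91826.07 × 18.2% = 16712.34
Buyer bears (B): 735.48 + 94.99 + 376.41 + 7214.10 + 50.47 + 214.81 + 94.88 + 1044.11 = 9825.25
Landed cost (B) = invoice 83354.62 + 9825.25 + duty 16712.34 = 109892.21
Difference = |113603.40 − 109892.21| = 3711.19

Supplier B is cheaper by CNY 3711.19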